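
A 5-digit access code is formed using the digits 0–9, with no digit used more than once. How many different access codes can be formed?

With no repetition, fill the 5 digits in order: 10 choices, then 9, down to 6.
That product is 10 × 9 × 8 × 7 × 6 = 30240.

30240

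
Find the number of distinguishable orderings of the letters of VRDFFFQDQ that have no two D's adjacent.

Total arrangements of VRDFFFQDQ: 9!/(3!·2!·2!) = 15120.
Arrangements with the D's together: treat DD as one letter, giving (8)!/(3!·2!) = 3360.
Hence 15120 − 3360 = 11760.

11760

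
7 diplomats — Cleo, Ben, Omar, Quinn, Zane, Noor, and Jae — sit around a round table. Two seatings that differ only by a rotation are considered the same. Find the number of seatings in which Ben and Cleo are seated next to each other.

Glue Ben and Cleo into a block (2 internal orders). Seating 6 units around a circle gives (5)! arrangements.
So 2 × (5)! = 2 × 120 = 240.

240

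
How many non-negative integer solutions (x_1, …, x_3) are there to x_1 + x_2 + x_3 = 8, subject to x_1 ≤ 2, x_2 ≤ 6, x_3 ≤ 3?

By stars and bars, unrestricted non-negative solutions to x_1+…+x_3 = 8 number C(8+2,2) = 45.
Subtract solutions that violate a single cap (substitute x_i' = x_i − (cap_i+1)): x_1 ≥ 3 gives C(7,2) = 21; x_2 ≥ 7 gives C(3,2) = 3; x_3 ≥ 4 gives C(6,2) = 15. Together 39.
Add back pairs where two caps are both exceeded: 0 + 3 + 0 = 3.
By inclusion–exclusion the count is 45 − 39 + 3 = 9.

9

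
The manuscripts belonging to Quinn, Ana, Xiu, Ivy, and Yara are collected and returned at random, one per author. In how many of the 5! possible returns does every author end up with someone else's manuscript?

44

Let Aᵢ be the assignments in which author i gets their own manuscript. We want the size of the complement of A₁∪…∪A_5.
By inclusion–exclusion this is Σ_{j=0}^{5} (−1)^j C(5,j)·(5−j)!.
Computing: 120 − 120 + 60 − 20 + 5 − 1 = 44.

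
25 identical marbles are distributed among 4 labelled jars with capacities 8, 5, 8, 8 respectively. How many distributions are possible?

35

Ignoring the caps, the number of non-negative solutions to x_1+…+x_4 = 25 is C(28,3) = 3276.
Subtract solutions that violate a single cap (substitute x_i' = x_i − (cap_i+1)): x_1 ≥ 9 gives C(19,3) = 969; x_2 ≥ 6 gives C(22,3) = 1540; x_3 ≥ 9 gives C(19,3) = 969; x_4 ≥ 9 gives C(19,3) = 969. Together 4447.
Add back pairs where two caps are both exceeded: 286 + 120 + 120 + 286 + 286 + 120 = 1218.
Subtract triples: 4 + 4 + 0 + 4 = 12.
By inclusion–exclusion the count is 3276 − 4447 + 1218 − 12 = 35.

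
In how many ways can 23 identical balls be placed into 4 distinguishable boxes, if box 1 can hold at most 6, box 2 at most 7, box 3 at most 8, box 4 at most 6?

Ignoring the caps, the number of non-negative solutions to x_1+…+x_4 = 23 is C(26,3) = 2600.
Subtract solutions that violate a single cap (substitute x_i' = x_i − (cap_i+1)): x_1 ≥ 7 gives C(19,3) = 969; x_2 ≥ 8 gives C(18,3) = 816; x_3 ≥ 9 gives C(17,3) = 680; x_4 ≥ 7 gives C(19,3) = 969. Together 3434.
Add back pairs where two caps are both exceeded: 165 + 120 + 220 + 84 + 165 + 120 = 874.
Subtract triples: 0 + 4 + 1 + 0 = 5.
By inclusion–exclusion the count is 2600 − 3434 + 874 − 5 = 35.

35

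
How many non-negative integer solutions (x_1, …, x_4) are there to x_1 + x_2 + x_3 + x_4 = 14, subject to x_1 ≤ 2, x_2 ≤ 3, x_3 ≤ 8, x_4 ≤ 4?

Without the upper bounds there are C(17,3) = 680 ways to split 14 among 4 variables.
Subtract solutions that violate a single cap (substitute x_i' = x_i − (cap_i+1)): x_1 ≥ 3 gives C(14,3) = 364; x_2 ≥ 4 gives C(13,3) = 286; x_3 ≥ 9 gives C(8,3) = 56; x_4 ≥ 5 gives C(12,3) = 220. Together 926.
Add back pairs where two caps are both exceeded: 120 + 10 + 84 + 4 + 56 + 1 = 275.
Subtract triples: 0 + 10 + 0 + 0 = 10.
By inclusion–exclusion the count is 680 − 926 + 275 − 10 = 19.

19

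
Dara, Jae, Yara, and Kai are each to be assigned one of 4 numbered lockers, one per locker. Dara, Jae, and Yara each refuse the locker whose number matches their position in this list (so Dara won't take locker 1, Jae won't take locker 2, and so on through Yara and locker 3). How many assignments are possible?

Let Aᵢ (for i ∈ {1, 2, 3}) be the placements that put person i in their forbidden locker. Any j of these fix j positions, leaving (4−j)! ways to fill the rest, and there are C(3,j) ways to pick which j.
By inclusion–exclusion, the number of valid placements is Σ_{j=0}^{3} (−1)^j C(3,j)·(4−j)!.
Computing: 24 − 18 + 6 − 1 = 11.

11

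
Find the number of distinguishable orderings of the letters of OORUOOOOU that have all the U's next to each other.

56

Treat the 2 copies of U as a single block. The multiset to arrange is then {UU, O, O, O, O, O, O, R}, 8 items in all.
That gives (8)!/(6!) = 56 arrangements.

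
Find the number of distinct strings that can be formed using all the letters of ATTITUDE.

ATTITUDE has 8 letters with T appearing 3 times.
Dividing 8! = 40320 by 3! = 6 for the repeated letters gives 6720.

6720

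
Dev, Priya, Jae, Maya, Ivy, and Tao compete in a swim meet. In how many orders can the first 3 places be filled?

120

This is an ordered selection of 3 from 6: P(6,3).
That gives 6 × 5 × 4 = 120.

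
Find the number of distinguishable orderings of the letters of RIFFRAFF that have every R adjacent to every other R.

Treat the 2 copies of R as a single block. The multiset to arrange is then {RR, A, F, F, F, F, I}, 7 items in all.
That gives (7)!/(4!) = 210 arrangements.

210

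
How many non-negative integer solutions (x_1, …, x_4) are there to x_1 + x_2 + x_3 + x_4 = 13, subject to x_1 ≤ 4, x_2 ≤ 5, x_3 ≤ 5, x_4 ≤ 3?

34

Without the upper bounds there are C(16,3) = 560 ways to split 13 among 4 variables.
Subtract solutions that violate a single cap (substitute x_i' = x_i − (cap_i+1)): x_1 ≥ 5 gives C(11,3) = 165; x_2 ≥ 6 gives C(10,3) = 120; x_3 ≥ 6 gives C(10,3) = 120; x_4 ≥ 4 gives C(12,3) = 220. Together 625.
Add back pairs where two caps are both exceeded: 10 + 10 + 35 + 4 + 20 + 20 = 99.
By inclusion–exclusion the count is 560 − 625 + 99 = 34.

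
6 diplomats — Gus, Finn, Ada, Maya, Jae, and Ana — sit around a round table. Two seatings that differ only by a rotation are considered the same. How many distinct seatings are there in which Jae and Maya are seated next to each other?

Glue Jae and Maya into a block (2 internal orders). Seating 5 units around a circle gives (4)! arrangements.
So 2 × (4)! = 2 × 24 = 48.

48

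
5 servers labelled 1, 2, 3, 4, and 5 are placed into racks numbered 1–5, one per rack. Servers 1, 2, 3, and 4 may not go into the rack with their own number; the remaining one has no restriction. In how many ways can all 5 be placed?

53

Let Aᵢ (for 1 ≤ i ≤ 4) be the placements that put server i in its forbidden rack. Any j of these fix j positions, leaving (5−j)! ways to fill the rest, and there are C(4,j) ways to pick which j.
By inclusion–exclusion, the number of valid placements is Σ_{j=0}^{4} (−1)^j C(4,j)·(5−j)!.
Computing: 120 − 96 + 36 − 8 + 1 = 53.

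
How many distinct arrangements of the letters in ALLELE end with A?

Fix A in the last position and arrange the remaining 5 letters.
Those 5 letters have E appearing twice and L appearing 3 times, giving (5)!/(3!·2!) = 10.

10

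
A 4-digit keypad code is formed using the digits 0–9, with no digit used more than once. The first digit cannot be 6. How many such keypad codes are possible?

The first digit has 10−1 = 9 choices (anything except 6).
The remaining 3 digits are filled from the other 9 symbols without repetition: 9 × 8 × 7 = 504.
Total: 9 × 504 = 4536.

4536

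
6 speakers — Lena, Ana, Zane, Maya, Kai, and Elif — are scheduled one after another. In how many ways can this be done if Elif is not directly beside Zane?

There are 6! = 720 arrangements in all. If Elif and Zane are adjacent, merging them into one block gives 2·(5)! = 240 arrangements.
So 720 − 240 = 480 arrangements keep them apart.

480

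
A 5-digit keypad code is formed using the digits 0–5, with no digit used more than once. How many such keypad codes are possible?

Choose and order 5 of the 6 symbols: the first digit has 6 options, the next 5, and so on down to 2.
That product is 6 × 5 × 4 × 3 × 2 = 720.

720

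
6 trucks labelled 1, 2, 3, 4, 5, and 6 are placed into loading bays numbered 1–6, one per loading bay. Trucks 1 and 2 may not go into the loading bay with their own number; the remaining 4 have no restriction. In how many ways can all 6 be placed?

Let Aᵢ (for i ∈ {1, 2}) be the placements that put truck i in its forbidden loading bay. Any j of these fix j positions, leaving (6−j)! ways to fill the rest, and there are C(2,j) ways to pick which j.
By inclusion–exclusion, the number of valid placements is Σ_{j=0}^{2} (−1)^j C(2,j)·(6−j)!.
Computing: 720 − 240 + 24 = 504.

504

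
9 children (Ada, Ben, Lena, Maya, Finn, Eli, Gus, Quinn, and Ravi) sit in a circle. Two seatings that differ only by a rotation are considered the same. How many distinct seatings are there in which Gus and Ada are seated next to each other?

Treat {Gus, Ada} as one unit (2 internal orders) and seat the resulting 8 units around the table: (7)! circular arrangements.
So 2 × (7)! = 2 × 5040 = 10080.

10080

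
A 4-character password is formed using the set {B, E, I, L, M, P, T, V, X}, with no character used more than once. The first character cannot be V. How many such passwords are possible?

The first character has 9−1 = 8 choices (anything except V).
The remaining 3 characters are filled from the other 8 symbols without repetition: 8 × 7 × 6 = 336.
Total: 8 × 336 = 2688.

2688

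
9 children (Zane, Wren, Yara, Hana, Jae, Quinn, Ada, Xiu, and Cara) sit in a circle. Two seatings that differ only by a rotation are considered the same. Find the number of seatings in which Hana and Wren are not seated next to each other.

30240

Without the restriction there are (8)! = 40320 seatings.
Those with Hana next to Wren: fuse the pair into one unit and seat 8 units around a circle — 2·(7)! = 10080.
Subtracting, 40320 − 10080 = 30240.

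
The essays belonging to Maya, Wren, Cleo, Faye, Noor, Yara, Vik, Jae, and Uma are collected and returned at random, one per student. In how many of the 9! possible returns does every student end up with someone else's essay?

Count assignments avoiding every fixed point. For any j of the 9 students fixed to their own essay, the other 9−j can be arranged in (9−j)! ways.
By inclusion–exclusion this is Σ_{j=0}^{9} (−1)^j C(9,j)·(9−j)!.
Computing: 362880 − 362880 + 181440 − 60480 + 15120 − 3024 + 504 − 72 + 9 − 1 = 133496.

133496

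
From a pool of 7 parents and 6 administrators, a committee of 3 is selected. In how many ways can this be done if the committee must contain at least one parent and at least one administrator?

231

Total 3-person selections from all 13: C(13,3) = 286.
Selections missing a whole group: no parents → C(6,3) = 20; no administrators → C(7,3) = 35.
Both groups omitted at once is impossible, so 286 − 55 = 231.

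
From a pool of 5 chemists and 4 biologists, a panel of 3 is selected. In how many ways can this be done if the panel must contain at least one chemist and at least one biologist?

70

Unrestricted: C(9,3) = 84 ways to pick any 3 of the 9.
Selections missing a whole group: no chemists → C(4,3) = 4; no biologists → C(5,3) = 10.
Both groups omitted at once is impossible, so 84 − 14 = 70.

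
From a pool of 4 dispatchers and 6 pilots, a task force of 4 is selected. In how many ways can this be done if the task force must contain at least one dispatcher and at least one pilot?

With no constraint there are C(10,4) = 210 possible selections.
Selections missing a whole group: no dispatchers → C(6,4) = 15; no pilots → C(4,4) = 1.
Both groups omitted at once is impossible, so 210 − 16 = 194.

194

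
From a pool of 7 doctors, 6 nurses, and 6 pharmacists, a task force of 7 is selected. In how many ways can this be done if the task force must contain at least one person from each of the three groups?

Unrestricted: C(19,7) = 50388 ways to pick any 7 of the 19.
Selections missing a whole group: no doctors → C(12,7) = 792; no nurses → C(13,7) = 1716; no pharmacists → C(13,7) = 1716.
Add back selections omitting two groups (i.e. drawn from a single group): C(7,7) + C(6,7) + C(6,7) = 1.
By inclusion–exclusion: 50388 − 4224 + 1 = 46165.

46165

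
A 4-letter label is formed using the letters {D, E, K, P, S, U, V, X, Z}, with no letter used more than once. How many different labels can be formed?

Choose and order 4 of the 9 symbols: the first letter has 9 options, the next 8, then 7, 6.
That product is 9 × 8 × 7 × 6 = 3024.

3024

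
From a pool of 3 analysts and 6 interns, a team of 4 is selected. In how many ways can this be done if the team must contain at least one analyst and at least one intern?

111

Unrestricted: C(9,4) = 126 ways to pick any 4 of the 9.
Subtract selections that omit an entire group: no analysts → C(6,4) = 15; no interns → C(3,4) = 0.
Both groups omitted at once is impossible, so 126 − 15 = 111.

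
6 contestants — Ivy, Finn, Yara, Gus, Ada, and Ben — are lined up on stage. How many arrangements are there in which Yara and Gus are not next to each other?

480

There are 6! = 720 arrangements in all. If Yara and Gus are adjacent, merging them into one block gives 2·(5)! = 240 arrangements.
Complementary counting: 720 − 240 = 480.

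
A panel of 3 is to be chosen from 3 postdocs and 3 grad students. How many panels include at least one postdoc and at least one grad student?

Unrestricted: C(6,3) = 20 ways to pick any 3 of the 6.
Subtract selections that omit an entire group: no postdocs → C(3,3) = 1; no grad students → C(3,3) = 1.
Both groups omitted at once is impossible, so 20 − 2 = 18.

18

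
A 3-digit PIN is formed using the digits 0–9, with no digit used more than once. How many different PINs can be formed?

This is a permutation of 3 out of 10: P(10,3) = 10!/7!.
10 × 9 × 8 = 720.

720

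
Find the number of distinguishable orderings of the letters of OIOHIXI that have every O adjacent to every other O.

120

Treat the 2 copies of O as a single block. The multiset to arrange is then {OO, H, I, I, I, X}, 6 items in all.
That gives (6)!/(3!) = 120 arrangements.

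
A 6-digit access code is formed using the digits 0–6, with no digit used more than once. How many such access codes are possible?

5040

Choose and order 6 of the 7 symbols: the first digit has 7 options, the next 6, and so on down to 2.
That product is 7 × 6 × 5 × 4 × 3 × 2 = 5040.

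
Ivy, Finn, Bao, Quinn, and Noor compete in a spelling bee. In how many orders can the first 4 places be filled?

120

There are 5 choices for 1st place, 4 for 2nd, and so on down to 2 for position 4.
That gives 5 × 4 × 3 × 2 = 120.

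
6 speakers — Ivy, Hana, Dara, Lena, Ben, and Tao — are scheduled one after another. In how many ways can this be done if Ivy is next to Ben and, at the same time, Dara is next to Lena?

Treat {Ivy,Ben} as one block (2 orders) and {Dara,Lena} as another (2 orders).
That leaves 4 units to arrange: 2 × 2 × 4! = 4 × 24 = 96.

96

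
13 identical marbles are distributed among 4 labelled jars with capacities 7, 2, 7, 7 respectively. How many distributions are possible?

136

Ignoring the caps, the number of non-negative solutions to x_1+…+x_4 = 13 is C(16,3) = 560.
Subtract solutions that violate a single cap (substitute x_i' = x_i − (cap_i+1)): x_1 ≥ 8 gives C(8,3) = 56; x_2 ≥ 3 gives C(13,3) = 286; x_3 ≥ 8 gives C(8,3) = 56; x_4 ≥ 8 gives C(8,3) = 56. Together 454.
Add back pairs where two caps are both exceeded: 10 + 0 + 0 + 10 + 10 + 0 = 30.
By inclusion–exclusion the count is 560 − 454 + 30 = 136.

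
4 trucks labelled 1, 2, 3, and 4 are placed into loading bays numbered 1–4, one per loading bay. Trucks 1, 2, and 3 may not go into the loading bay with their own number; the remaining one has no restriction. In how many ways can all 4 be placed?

11

Let Aᵢ (for i ∈ {1, 2, 3}) be the placements that put truck i in its forbidden loading bay. Any j of these fix j positions, leaving (4−j)! ways to fill the rest, and there are C(3,j) ways to pick which j.
By inclusion–exclusion, the number of valid placements is Σ_{j=0}^{3} (−1)^j C(3,j)·(4−j)!.
Computing: 24 − 18 + 6 − 1 = 11.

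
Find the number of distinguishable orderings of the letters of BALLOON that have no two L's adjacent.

900

There are 7!/(2!·2!) = 1260 arrangements of BALLOON in total.
Arrangements with the L's together: treat LL as one letter, giving (6)!/(2!) = 360.
Subtracting, 1260 − 360 = 900 arrangements keep the L's apart.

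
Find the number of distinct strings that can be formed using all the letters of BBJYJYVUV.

BBJYJYVUV has 9 letters with B appearing twice, J appearing twice, V appearing twice, and Y appearing twice.
So there are 9! / (2!·2!·2!·2!) = 22680 distinguishable arrangements.

22680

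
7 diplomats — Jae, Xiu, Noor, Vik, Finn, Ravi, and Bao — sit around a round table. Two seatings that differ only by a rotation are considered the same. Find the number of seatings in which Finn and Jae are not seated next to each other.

480

Without the restriction there are (6)! = 720 seatings.
Those with Finn next to Jae: fuse the pair into one unit and seat 6 units around a circle — 2·(5)! = 240.
Subtracting, 720 − 240 = 480.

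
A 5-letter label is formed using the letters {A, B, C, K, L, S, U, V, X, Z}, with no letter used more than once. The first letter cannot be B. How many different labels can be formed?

The first letter has 10−1 = 9 choices (anything except B).
The remaining 4 letters are filled from the other 9 symbols without repetition: 9 × 8 × 7 × 6 = 3024.
Total: 9 × 3024 = 27216.

27216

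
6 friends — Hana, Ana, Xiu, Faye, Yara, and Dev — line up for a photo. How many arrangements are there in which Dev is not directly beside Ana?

Of the 6! = 720 arrangements, those with Dev and Ana adjacent number 2 × 5! = 240 (treat the pair as a block with 2 internal orders).
Complementary counting: 720 − 240 = 480.

480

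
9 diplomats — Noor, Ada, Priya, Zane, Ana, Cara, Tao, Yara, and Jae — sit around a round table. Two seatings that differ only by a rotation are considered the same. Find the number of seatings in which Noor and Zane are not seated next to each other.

Without the restriction there are (8)! = 40320 seatings.
Those with Noor next to Zane: fuse the pair into one unit and seat 8 units around a circle — 2·(7)! = 10080.
Subtracting, 40320 − 10080 = 30240.

30240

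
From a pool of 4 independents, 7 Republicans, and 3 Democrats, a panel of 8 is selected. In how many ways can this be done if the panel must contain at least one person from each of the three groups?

2793

Total 8-person selections from all 14: C(14,8) = 3003.
Selections missing a whole group: no independents → C(10,8) = 45; no Republicans → C(7,8) = 0; no Democrats → C(11,8) = 165.
Add back selections omitting two groups (i.e. drawn from a single group): C(4,8) + C(7,8) + C(3,8) = 0.
By inclusion–exclusion: 3003 − 210 + 0 = 2793.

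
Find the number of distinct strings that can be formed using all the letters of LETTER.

180

The 6 letters of LETTER have repeats: E appearing twice and T appearing twice.
Dividing 6! = 720 by 2!·2! = 4 for the repeated letters gives 180.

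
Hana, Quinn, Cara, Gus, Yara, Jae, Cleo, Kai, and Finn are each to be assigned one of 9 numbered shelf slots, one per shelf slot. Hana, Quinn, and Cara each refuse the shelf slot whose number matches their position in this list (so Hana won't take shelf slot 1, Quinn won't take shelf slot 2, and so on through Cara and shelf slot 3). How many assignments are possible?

Let Aᵢ (for i ∈ {1, 2, 3}) be the placements that put person i in their forbidden shelf slot. Any j of these fix j positions, leaving (9−j)! ways to fill the rest, and there are C(3,j) ways to pick which j.
By inclusion–exclusion, the number of valid placements is Σ_{j=0}^{3} (−1)^j C(3,j)·(9−j)!.
Computing: 362880 − 120960 + 15120 − 720 = 256320.

256320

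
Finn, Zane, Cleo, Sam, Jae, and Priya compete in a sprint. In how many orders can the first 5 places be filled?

720

There are 6 choices for 1st place, 5 for 2nd, and so on down to 2 for position 5.
That gives 6 × 5 × 4 × 3 × 2 = 720.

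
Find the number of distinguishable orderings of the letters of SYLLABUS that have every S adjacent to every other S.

2520

Treat the 2 copies of S as a single block. The multiset to arrange is then {SS, A, B, L, L, U, Y}, 7 items in all.
That gives (7)!/(2!) = 2520 arrangements.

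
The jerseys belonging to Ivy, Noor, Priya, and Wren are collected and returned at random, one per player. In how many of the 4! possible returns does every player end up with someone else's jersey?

9

This is the derangement count D_4: permutations of 4 items with no fixed point.
By inclusion–exclusion this is Σ_{j=0}^{4} (−1)^j C(4,j)·(4−j)!.
Computing: 24 − 24 + 12 − 4 + 1 = 9.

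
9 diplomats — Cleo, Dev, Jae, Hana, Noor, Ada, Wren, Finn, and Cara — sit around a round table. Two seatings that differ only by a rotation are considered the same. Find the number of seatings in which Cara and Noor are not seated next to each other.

All circular seatings of 9 people number (8)! = 40320.
Those with Cara next to Noor: fuse the pair into one unit and seat 8 units around a circle — 2·(7)! = 10080.
Subtracting, 40320 − 10080 = 30240.

30240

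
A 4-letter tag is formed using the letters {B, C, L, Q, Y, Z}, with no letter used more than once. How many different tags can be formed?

Choose and order 4 of the 6 symbols: the first letter has 6 options, the next 5, then 4, 3.
That product is 6 × 5 × 4 × 3 = 360.

360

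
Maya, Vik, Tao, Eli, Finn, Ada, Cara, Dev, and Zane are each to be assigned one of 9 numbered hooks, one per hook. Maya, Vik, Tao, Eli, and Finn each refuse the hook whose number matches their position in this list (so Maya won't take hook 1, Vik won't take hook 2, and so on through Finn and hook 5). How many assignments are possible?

Let Aᵢ (for 1 ≤ i ≤ 5) be the placements that put person i in their forbidden hook. Any j of these fix j positions, leaving (9−j)! ways to fill the rest, and there are C(5,j) ways to pick which j.
By inclusion–exclusion, the number of valid placements is Σ_{j=0}^{5} (−1)^j C(5,j)·(9−j)!.
Computing: 362880 − 201600 + 50400 − 7200 + 600 − 24 = 205056.

205056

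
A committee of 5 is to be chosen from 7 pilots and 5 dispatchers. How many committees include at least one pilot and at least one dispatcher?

With no constraint there are C(12,5) = 792 possible selections.
Subtract selections that omit an entire group: no pilots → C(5,5) = 1; no dispatchers → C(7,5) = 21.
Both groups omitted at once is impossible, so 792 − 22 = 770.

770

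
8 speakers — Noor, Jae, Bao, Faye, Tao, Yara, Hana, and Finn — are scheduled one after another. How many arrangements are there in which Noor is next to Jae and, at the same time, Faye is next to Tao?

Treat {Noor,Jae} as one block (2 orders) and {Faye,Tao} as another (2 orders).
That leaves 6 units to arrange: 2 × 2 × 6! = 4 × 720 = 2880.

2880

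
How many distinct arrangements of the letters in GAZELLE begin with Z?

180

Fix Z in the first position and arrange the remaining 6 letters.
Those 6 letters have E appearing twice and L appearing twice, giving (6)!/(2!·2!) = 180.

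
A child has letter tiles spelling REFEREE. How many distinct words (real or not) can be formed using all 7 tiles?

The 7 letters of REFEREE have repeats: E appearing 4 times and R appearing twice.
Dividing 7! = 5040 by 4!·2! = 48 for the repeated letters gives 105.

105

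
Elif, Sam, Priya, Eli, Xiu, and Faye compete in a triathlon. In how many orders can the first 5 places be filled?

This is an ordered selection of 5 from 6: P(6,5).
That gives 6 × 5 × 4 × 3 × 2 = 720.

720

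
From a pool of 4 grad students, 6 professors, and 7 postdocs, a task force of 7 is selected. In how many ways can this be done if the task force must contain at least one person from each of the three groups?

17283

Total 7-person selections from all 17: C(17,7) = 19448.
Selections missing a whole group: no grad students → C(13,7) = 1716; no professors → C(11,7) = 330; no postdocs → C(10,7) = 120.
Add back selections omitting two groups (i.e. drawn from a single group): C(4,7) + C(6,7) + C(7,7) = 1.
By inclusion–exclusion: 19448 − 2166 + 1 = 17283.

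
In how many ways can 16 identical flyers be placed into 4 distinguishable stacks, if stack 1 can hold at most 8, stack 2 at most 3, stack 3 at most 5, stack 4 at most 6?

73

Without the upper bounds there are C(19,3) = 969 ways to split 16 among 4 stacks.
Subtract solutions that violate a single cap (substitute x_i' = x_i − (cap_i+1)): x_1 ≥ 9 gives C(10,3) = 120; x_2 ≥ 4 gives C(15,3) = 455; x_3 ≥ 6 gives C(13,3) = 286; x_4 ≥ 7 gives C(12,3) = 220. Together 1081.
Add back pairs where two caps are both exceeded: 20 + 4 + 1 + 84 + 56 + 20 = 185.
By inclusion–exclusion the count is 969 − 1081 + 185 = 73.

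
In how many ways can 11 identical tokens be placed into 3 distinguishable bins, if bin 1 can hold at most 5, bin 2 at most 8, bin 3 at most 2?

12

Without the upper bounds there are C(13,2) = 78 ways to split 11 among 3 bins.
Subtract solutions that violate a single cap (substitute x_i' = x_i − (cap_i+1)): x_1 ≥ 6 gives C(7,2) = 21; x_2 ≥ 9 gives C(4,2) = 6; x_3 ≥ 3 gives C(10,2) = 45. Together 72.
Add back pairs where two caps are both exceeded: 0 + 6 + 0 = 6.
By inclusion–exclusion the count is 78 − 72 + 6 = 12.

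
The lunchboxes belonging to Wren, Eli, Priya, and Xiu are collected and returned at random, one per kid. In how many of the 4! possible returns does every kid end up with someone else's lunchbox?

Count assignments avoiding every fixed point. For any j of the 4 kids fixed to their own lunchbox, the other 4−j can be arranged in (4−j)! ways.
By inclusion–exclusion this is Σ_{j=0}^{4} (−1)^j C(4,j)·(4−j)!.
Computing: 24 − 24 + 12 − 4 + 1 = 9.

9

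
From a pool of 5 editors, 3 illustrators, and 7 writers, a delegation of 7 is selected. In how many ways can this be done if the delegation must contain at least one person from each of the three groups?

Unrestricted: C(15,7) = 6435 ways to pick any 7 of the 15.
Subtract selections that omit an entire group: no editors → C(10,7) = 120; no illustrators → C(12,7) = 792; no writers → C(8,7) = 8.
Add back selections omitting two groups (i.e. drawn from a single group): C(5,7) + C(3,7) + C(7,7) = 1.
By inclusion–exclusion: 6435 − 920 + 1 = 5516.

5516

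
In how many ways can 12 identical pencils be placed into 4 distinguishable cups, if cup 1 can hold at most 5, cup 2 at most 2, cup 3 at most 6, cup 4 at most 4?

By stars and bars, unrestricted non-negative solutions to x_1+…+x_4 = 12 number C(12+3,3) = 455.
Subtract solutions that violate a single cap (substitute x_i' = x_i − (cap_i+1)): x_1 ≥ 6 gives C(9,3) = 84; x_2 ≥ 3 gives C(12,3) = 220; x_3 ≥ 7 gives C(8,3) = 56; x_4 ≥ 5 gives C(10,3) = 120. Together 480.
Add back pairs where two caps are both exceeded: 20 + 0 + 4 + 10 + 35 + 1 = 70.
By inclusion–exclusion the count is 455 − 480 + 70 = 45.

45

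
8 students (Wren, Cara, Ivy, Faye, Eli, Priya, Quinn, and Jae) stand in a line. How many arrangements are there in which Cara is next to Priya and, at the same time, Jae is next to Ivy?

Treat {Cara,Priya} as one block (2 orders) and {Jae,Ivy} as another (2 orders).
That leaves 6 units to arrange: 2 × 2 × 6! = 4 × 720 = 2880.

2880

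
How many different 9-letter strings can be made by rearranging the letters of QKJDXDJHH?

45360

Letter multiplicities in QKJDXDJHH: D×2, H×2, J×2, K×1, Q×1, X×1.
Dividing 9! = 362880 by 2!·2!·2! = 8 for the repeated letters gives 45360.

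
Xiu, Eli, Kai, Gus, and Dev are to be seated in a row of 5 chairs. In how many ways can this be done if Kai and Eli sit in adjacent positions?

Treat {Kai, Eli} as a single unit. There are 4 units to order, and the pair itself can be ordered 2 ways.
That gives 2 × 4! = 2 × 24 = 48.

48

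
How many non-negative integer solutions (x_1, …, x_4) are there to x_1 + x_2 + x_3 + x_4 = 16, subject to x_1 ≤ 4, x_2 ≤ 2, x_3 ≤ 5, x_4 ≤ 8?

Ignoring the caps, the number of non-negative solutions to x_1+…+x_4 = 16 is C(19,3) = 969.
Subtract solutions that violate a single cap (substitute x_i' = x_i − (cap_i+1)): x_1 ≥ 5 gives C(14,3) = 364; x_2 ≥ 3 gives C(16,3) = 560; x_3 ≥ 6 gives C(13,3) = 286; x_4 ≥ 9 gives C(10,3) = 120. Together 1330.
Add back pairs where two caps are both exceeded: 165 + 56 + 10 + 120 + 35 + 4 = 390.
Subtract triples: 10 + 0 + 0 + 0 = 10.
By inclusion–exclusion the count is 969 − 1330 + 390 − 10 = 19.

19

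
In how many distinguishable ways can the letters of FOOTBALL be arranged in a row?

10080

The 8 letters of FOOTBALL have repeats: L appearing twice and O appearing twice.
So there are 8! / (2!·2!) = 10080 distinguishable arrangements.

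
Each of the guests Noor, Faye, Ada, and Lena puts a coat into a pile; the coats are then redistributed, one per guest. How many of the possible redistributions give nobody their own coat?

9

Count assignments avoiding every fixed point. For any j of the 4 guests fixed to their own coat, the other 4−j can be arranged in (4−j)! ways.
By inclusion–exclusion this is Σ_{j=0}^{4} (−1)^j C(4,j)·(4−j)!.
Computing: 24 − 24 + 12 − 4 + 1 = 9.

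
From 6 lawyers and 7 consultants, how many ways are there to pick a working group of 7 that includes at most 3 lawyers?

Split by how many lawyers are chosen (0 through 3).
Sum: C(6,0)·C(7,7) + C(6,1)·C(7,6) + C(6,2)·C(7,5) + C(6,3)·C(7,4) = 1 + 42 + 315 + 700 = 1058.

1058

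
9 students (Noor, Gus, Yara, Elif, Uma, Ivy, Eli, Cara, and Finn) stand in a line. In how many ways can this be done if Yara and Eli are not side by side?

282240

There are 9! = 362880 arrangements in all. If Yara and Eli are adjacent, merging them into one block gives 2·(8)! = 80640 arrangements.
Complementary counting: 362880 − 80640 = 282240.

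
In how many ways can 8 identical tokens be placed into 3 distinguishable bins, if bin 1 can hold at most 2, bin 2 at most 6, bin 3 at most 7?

Ignoring the caps, the number of non-negative solutions to x_1+…+x_3 = 8 is C(10,2) = 45.
Subtract solutions that violate a single cap (substitute x_i' = x_i − (cap_i+1)): x_1 ≥ 3 gives C(7,2) = 21; x_2 ≥ 7 gives C(3,2) = 3; x_3 ≥ 8 gives C(2,2) = 1. Together 25.
No two caps can be exceeded simultaneously, so the pair terms are all 0.
By inclusion–exclusion the count is 45 − 25 + 0 = 20.

20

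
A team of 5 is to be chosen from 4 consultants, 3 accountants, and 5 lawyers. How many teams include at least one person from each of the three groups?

With no constraint there are C(12,5) = 792 possible selections.
Subtract selections that omit an entire group: no consultants → C(8,5) = 56; no accountants → C(9,5) = 126; no lawyers → C(7,5) = 21.
Add back selections omitting two groups (i.e. drawn from a single group): C(4,5) + C(3,5) + C(5,5) = 1.
By inclusion–exclusion: 792 − 203 + 1 = 590.

590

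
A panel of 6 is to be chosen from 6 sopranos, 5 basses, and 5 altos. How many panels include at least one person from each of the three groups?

With no constraint there are C(16,6) = 8008 possible selections.
Subtract selections that omit an entire group: no sopranos → C(10,6) = 210; no basses → C(11,6) = 462; no altos → C(11,6) = 462.
Add back selections omitting two groups (i.e. drawn from a single group): C(6,6) + C(5,6) + C(5,6) = 1.
By inclusion–exclusion: 8008 − 1134 + 1 = 6875.

6875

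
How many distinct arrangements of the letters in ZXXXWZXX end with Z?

42

With the last slot taken by Z, it remains to arrange the other 7 letters (XXXWZXX).
Those 7 letters have X appearing 5 times, giving (7)!/(5!) = 42.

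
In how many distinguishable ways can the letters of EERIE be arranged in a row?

20

EERIE has 5 letters with E appearing 3 times.
The number of distinct arrangements is 5!/(3!) = 120/6 = 20.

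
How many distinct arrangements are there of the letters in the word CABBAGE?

Letter multiplicities in CABBAGE: A×2, B×2, C×1, E×1, G×1.
So there are 7! / (2!·2!) = 1260 distinguishable arrangements.

1260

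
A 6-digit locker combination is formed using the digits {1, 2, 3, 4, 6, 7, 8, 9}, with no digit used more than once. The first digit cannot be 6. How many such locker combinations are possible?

The first digit has 8−1 = 7 choices (anything except 6).
The remaining 5 digits are filled from the other 7 symbols without repetition: 7 × 6 × 5 × 4 × 3 = 2520.
Total: 7 × 2520 = 17640.

17640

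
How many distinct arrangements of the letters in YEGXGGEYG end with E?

Fix E in the last position and arrange the remaining 8 letters.
Those 8 letters have G appearing 4 times and Y appearing twice, giving (8)!/(4!·2!) = 840.

840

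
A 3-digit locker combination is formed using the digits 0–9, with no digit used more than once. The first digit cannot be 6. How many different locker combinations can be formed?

The first digit has 10−1 = 9 choices (anything except 6).
The remaining 2 digits are filled from the other 9 symbols without repetition: 9 × 8 = 72.
Total: 9 × 72 = 648.

648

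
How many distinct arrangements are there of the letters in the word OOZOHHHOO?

Letter multiplicities in OOZOHHHOO: H×3, O×5, Z×1.
The number of distinct arrangements is 9!/(5!·3!) = 362880/720 = 504.

504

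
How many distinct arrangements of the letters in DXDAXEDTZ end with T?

Fix T in the last position and arrange the remaining 8 letters.
Those 8 letters have D appearing 3 times and X appearing twice, giving (8)!/(3!·2!) = 3360.

3360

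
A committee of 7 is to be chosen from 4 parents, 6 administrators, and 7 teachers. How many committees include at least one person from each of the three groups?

Total 7-person selections from all 17: C(17,7) = 19448.
Selections missing a whole group: no parents → C(13,7) = 1716; no administrators → C(11,7) = 330; no teachers → C(10,7) = 120.
Add back selections omitting two groups (i.e. drawn from a single group): C(4,7) + C(6,7) + C(7,7) = 1.
By inclusion–exclusion: 19448 − 2166 + 1 = 17283.

17283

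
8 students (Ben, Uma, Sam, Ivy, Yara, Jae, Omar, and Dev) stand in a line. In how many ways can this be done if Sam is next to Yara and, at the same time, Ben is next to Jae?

2880

Treat {Sam,Yara} as one block (2 orders) and {Ben,Jae} as another (2 orders).
That leaves 6 units to arrange: 2 × 2 × 6! = 4 × 720 = 2880.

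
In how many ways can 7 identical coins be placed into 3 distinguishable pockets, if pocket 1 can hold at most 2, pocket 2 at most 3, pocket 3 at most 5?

9

By stars and bars, unrestricted non-negative solutions to x_1+…+x_3 = 7 number C(7+2,2) = 36.
Subtract solutions that violate a single cap (substitute x_i' = x_i − (cap_i+1)): x_1 ≥ 3 gives C(6,2) = 15; x_2 ≥ 4 gives C(5,2) = 10; x_3 ≥ 6 gives C(3,2) = 3. Together 28.
Add back pairs where two caps are both exceeded: 1 + 0 + 0 = 1.
By inclusion–exclusion the count is 36 − 28 + 1 = 9.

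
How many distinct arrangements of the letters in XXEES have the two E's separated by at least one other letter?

Total arrangements of XXEES: 5!/(2!·2!) = 30.
If the two E's are adjacent, glue them into one block, leaving 4 items to arrange: (4)!/(2!) = 12 ways.
Hence 30 − 12 = 18.

18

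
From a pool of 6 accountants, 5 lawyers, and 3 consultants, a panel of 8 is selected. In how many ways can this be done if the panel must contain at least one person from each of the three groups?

Unrestricted: C(14,8) = 3003 ways to pick any 8 of the 14.
Subtract selections that omit an entire group: no accountants → C(8,8) = 1; no lawyers → C(9,8) = 9; no consultants → C(11,8) = 165.
Add back selections omitting two groups (i.e. drawn from a single group): C(6,8) + C(5,8) + C(3,8) = 0.
By inclusion–exclusion: 3003 − 175 + 0 = 2828.

2828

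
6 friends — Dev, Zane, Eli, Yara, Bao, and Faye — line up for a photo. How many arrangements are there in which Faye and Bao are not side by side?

Of the 6! = 720 arrangements, those with Faye and Bao adjacent number 2 × 5! = 240 (treat the pair as a block with 2 internal orders).
Complementary counting: 720 − 240 = 480.

480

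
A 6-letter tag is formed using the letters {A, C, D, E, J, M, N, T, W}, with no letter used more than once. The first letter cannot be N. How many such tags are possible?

The first letter has 9−1 = 8 choices (anything except N).
The remaining 5 letters are filled from the other 8 symbols without repetition: 8 × 7 × 6 × 5 × 4 = 6720.
Total: 8 × 6720 = 53760.

53760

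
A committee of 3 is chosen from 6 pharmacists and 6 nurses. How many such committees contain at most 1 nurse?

Split by how many nurses are chosen (0 through 1).
Sum: C(6,0)·C(6,3) + C(6,1)·C(6,2) = 20 + 90 = 110.

110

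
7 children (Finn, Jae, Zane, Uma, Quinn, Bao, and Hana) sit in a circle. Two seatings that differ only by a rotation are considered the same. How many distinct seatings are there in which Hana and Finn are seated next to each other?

Treat {Hana, Finn} as one unit (2 internal orders) and seat the resulting 6 units around the table: (5)! circular arrangements.
So 2 × (5)! = 2 × 120 = 240.

240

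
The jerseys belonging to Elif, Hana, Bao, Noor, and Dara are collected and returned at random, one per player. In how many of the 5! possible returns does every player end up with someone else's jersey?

44

Count assignments avoiding every fixed point. For any j of the 5 players fixed to their old jersey, the other 5−j can be arranged in (5−j)! ways.
By inclusion–exclusion this is Σ_{j=0}^{5} (−1)^j C(5,j)·(5−j)!.
Computing: 120 − 120 + 60 − 20 + 5 − 1 = 44.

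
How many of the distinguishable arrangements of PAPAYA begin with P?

20

With the first slot taken by P, it remains to arrange the other 5 letters (APAYA).
Those 5 letters have A appearing 3 times, giving (5)!/(3!) = 20.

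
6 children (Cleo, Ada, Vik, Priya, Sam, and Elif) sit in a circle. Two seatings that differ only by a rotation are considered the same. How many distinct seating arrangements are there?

120

Seat Cleo anywhere (absorbing the rotational symmetry), then permute the other 5: (5)! = 120.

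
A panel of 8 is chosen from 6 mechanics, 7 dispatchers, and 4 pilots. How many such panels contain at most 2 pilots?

18447

Split by how many pilots are chosen (0 through 2).
Sum: C(4,0)·C(13,8) + C(4,1)·C(13,7) + C(4,2)·C(13,6) = 1287 + 6864 + 10296 = 18447.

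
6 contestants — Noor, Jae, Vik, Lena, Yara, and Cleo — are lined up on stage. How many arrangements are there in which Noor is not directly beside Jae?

Of the 6! = 720 arrangements, those with Noor and Jae adjacent number 2 × 5! = 240 (treat the pair as a block with 2 internal orders).
So 720 − 240 = 480 arrangements keep them apart.

480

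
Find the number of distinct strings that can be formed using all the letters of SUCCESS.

The 7 letters of SUCCESS have repeats: C appearing twice and S appearing 3 times.
So there are 7! / (3!·2!) = 420 distinguishable arrangements.

420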